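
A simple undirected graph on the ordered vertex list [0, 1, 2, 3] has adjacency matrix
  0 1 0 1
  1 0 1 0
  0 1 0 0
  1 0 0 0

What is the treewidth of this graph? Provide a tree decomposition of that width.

The largest bag has 2 vertices, giving width 1; this decomposition certifies tw(G) ≤ 1. Since G has at least one edge (e.g. 1–2), it is not an edgeless graph, so tw(G) ≥ 1. Combining the bounds, tw(G) = 1.

Treewidth 1.
Bags: B1 = {1, 2}  B2 = {0, 1}  B3 = {0, 3}
Tree: B1–B2, B2–B3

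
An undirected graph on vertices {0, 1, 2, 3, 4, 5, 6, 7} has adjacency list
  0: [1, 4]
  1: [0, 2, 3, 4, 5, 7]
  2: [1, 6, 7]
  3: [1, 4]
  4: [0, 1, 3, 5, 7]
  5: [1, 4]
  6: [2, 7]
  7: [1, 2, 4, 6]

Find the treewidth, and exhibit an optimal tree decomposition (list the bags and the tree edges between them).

The largest bag has 3 vertices, giving width 2; this decomposition certifies tw(G) ≤ 2. On the other hand G contains the 3-clique {1, 2, 7}. A clique must lie in a single bag of any decomposition, so no decomposition can have width below 2. Hence tw(G) = 2 exactly.

Treewidth 2.
One such decomposition:
Bags: B1 = {0, 1, 4}  B2 = {1, 4, 7}  B3 = {1, 4, 5}  B4 = {1, 3, 4}  B5 = {1, 2, 7}  B6 = {2, 6, 7}
Tree: B1–B2, B1–B3, B2–B4, B2–B5, B5–B6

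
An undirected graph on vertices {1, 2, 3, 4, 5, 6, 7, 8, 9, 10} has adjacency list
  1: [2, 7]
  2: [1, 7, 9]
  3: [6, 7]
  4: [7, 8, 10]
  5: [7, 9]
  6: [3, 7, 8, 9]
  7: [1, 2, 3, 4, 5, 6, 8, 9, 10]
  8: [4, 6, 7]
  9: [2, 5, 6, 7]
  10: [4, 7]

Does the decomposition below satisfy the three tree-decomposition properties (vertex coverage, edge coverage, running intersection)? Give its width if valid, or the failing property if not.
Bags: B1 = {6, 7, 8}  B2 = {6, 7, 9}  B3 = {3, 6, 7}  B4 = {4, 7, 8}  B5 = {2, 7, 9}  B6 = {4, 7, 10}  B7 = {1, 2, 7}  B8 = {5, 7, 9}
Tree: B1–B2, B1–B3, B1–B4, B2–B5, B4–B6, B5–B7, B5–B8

Yes; width 2.

Checking the three conditions: (i) the bags cover all of {1, 2, 3, 4, 5, 6, 7, 8, 9, 10}; (ii) for each edge, some bag contains both endpoints; (iii) the bags containing any fixed vertex form a subtree. All hold, so the decomposition is valid with width 3 − 1 = 2.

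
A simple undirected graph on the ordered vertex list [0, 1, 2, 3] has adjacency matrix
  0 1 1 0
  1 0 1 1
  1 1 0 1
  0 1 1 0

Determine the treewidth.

2

A width-2 tree decomposition is:
Bags: B1 = {1, 2, 3}  B2 = {0, 1, 2}
Tree: B1–B2
Every bag has size at most 3, so the width is 3 − 1 = 2 and tw(G) ≤ 2. For the lower bound, the 3 vertices {0, 1, 2} are pairwise adjacent, and any tree decomposition puts a clique entirely inside one bag — forcing width ≥ 2. Therefore the treewidth is 2.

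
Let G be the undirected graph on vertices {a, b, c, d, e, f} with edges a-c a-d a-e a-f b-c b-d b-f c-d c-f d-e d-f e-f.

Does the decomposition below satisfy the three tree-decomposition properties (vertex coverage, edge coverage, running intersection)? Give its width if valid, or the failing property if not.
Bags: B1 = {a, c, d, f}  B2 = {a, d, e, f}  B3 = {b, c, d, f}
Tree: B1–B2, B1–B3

Yes; width 3.

Checking the three conditions: (i) the bags cover all of {a, b, c, d, e, f}; (ii) for each edge, some bag contains both endpoints; (iii) the bags containing any fixed vertex form a subtree. All hold, so the decomposition is valid with width 4 − 1 = 3.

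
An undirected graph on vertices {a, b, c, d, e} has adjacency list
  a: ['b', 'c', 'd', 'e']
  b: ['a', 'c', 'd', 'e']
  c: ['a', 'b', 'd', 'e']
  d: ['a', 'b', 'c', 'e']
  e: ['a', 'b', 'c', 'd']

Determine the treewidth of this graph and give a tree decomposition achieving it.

With just one bag of size 5, the width is 5 − 1 = 4, so tw(G) ≤ 4. For the lower bound, the 5 vertices {a, b, c, d, e} are pairwise adjacent, and any tree decomposition puts a clique entirely inside one bag — forcing width ≥ 4. Therefore the treewidth is 4.

Treewidth 4.
One such decomposition:
Bags: B1 = {a, b, c, d, e}
Tree: (single bag)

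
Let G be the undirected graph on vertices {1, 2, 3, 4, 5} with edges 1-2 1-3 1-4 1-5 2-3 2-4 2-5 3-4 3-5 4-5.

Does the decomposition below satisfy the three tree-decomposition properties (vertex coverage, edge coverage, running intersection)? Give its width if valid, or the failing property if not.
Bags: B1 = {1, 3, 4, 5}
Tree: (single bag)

A tree decomposition must satisfy three properties: every vertex lies in some bag; for every edge, both endpoints lie together in some bag; and for every vertex, the bags containing it form a connected subtree. Here vertex 2 appears in no bag, so the decomposition is invalid.

No — vertex 2 appears in no bag.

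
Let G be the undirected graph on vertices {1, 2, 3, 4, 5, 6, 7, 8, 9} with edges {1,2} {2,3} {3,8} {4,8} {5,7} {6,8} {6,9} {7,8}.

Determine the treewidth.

A width-1 tree decomposition is:
Bags: B1 = {4, 8}  B2 = {7, 8}  B3 = {3, 8}  B4 = {6, 8}  B5 = {5, 7}  B6 = {2, 3}  B7 = {1, 2}  B8 = {6, 9}
Tree: B1–B2, B2–B3, B2–B4, B2–B5, B3–B6, B6–B7, B4–B8
Every bag has size at most 2, so the width is 2 − 1 = 1 and tw(G) ≤ 1. Since G has at least one edge (e.g. 8–4), it is not an edgeless graph, so tw(G) ≥ 1. Therefore the treewidth is 1.

1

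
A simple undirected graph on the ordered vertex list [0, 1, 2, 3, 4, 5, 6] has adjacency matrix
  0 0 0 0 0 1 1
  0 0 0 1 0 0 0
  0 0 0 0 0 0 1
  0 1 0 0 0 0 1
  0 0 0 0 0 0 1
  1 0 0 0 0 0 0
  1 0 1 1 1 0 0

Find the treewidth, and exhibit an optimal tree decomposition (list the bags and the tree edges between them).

Treewidth 1.
One optimal decomposition is:
Bags: B1 = {0, 6}  B2 = {2, 6}  B3 = {3, 6}  B4 = {4, 6}  B5 = {1, 3}  B6 = {0, 5}
Tree: B1–B2, B2–B3, B2–B4, B3–B5, B1–B6

The largest bag has 2 vertices, giving width 1; this decomposition certifies tw(G) ≤ 1. Since G has at least one edge (e.g. 0–6), it is not an edgeless graph, so tw(G) ≥ 1. Combining the bounds, tw(G) = 1.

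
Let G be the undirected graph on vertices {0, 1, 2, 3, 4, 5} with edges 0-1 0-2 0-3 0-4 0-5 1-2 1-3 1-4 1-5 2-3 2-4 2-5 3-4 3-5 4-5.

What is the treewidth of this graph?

A width-5 tree decomposition is:
Bags: B1 = {0, 1, 2, 3, 4, 5}
Tree: (single bag)
A single bag containing all 6 vertices is trivially a valid decomposition of width 5. Conversely, {0, 1, 2, 3, 4, 5} is a clique of size 6, and the vertices of any clique must share a bag in every tree decomposition; so some bag has ≥ 6 vertices and tw(G) ≥ 5. Therefore the treewidth is 5.

5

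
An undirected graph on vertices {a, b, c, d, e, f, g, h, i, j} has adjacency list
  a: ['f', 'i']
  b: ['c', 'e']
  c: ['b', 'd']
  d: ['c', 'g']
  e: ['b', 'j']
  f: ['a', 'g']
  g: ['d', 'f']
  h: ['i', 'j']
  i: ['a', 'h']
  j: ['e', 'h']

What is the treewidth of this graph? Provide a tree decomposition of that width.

Each bag holds 3 vertices, so the decomposition has width 2, which upper-bounds the treewidth. For the lower bound, G contains the cycle d–g–f–a–i–h–j–e–b–c–d, so G is not a forest; only forests have treewidth ≤ 1, hence tw(G) ≥ 2. Hence tw(G) = 2 exactly.

Treewidth 2.
Bags: B1 = {d, f, g}  B2 = {a, d, f}  B3 = {a, d, i}  B4 = {d, h, i}  B5 = {d, h, j}  B6 = {d, e, j}  B7 = {b, d, e}  B8 = {b, c, d}
Tree: B1–B2, B2–B3, B3–B4, B4–B5, B5–B6, B6–B7, B7–B8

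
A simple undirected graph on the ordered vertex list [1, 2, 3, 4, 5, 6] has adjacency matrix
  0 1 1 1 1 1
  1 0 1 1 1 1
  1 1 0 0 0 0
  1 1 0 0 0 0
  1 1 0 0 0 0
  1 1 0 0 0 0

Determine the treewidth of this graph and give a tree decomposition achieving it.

Treewidth 2.
Bags: B1 = {1, 2, 4}  B2 = {1, 2, 5}  B3 = {1, 2, 6}  B4 = {1, 2, 3}
Tree: B1–B2, B1–B3, B3–B4

The largest bag has 3 vertices, giving width 2; this decomposition certifies tw(G) ≤ 2. Conversely, {1, 2, 3} is a clique of size 3, and the vertices of any clique must share a bag in every tree decomposition; so some bag has ≥ 3 vertices and tw(G) ≥ 2. The upper and lower bounds meet at 2, so that is the treewidth.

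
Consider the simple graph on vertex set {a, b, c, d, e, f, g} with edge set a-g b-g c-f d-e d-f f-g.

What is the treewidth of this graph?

A width-1 tree decomposition is:
Bags: B1 = {c, f}  B2 = {d, f}  B3 = {f, g}  B4 = {d, e}  B5 = {a, g}  B6 = {b, g}
Tree: B1–B2, B1–B3, B2–B4, B3–B5, B3–B6
The largest bag has 2 vertices, giving width 1; this decomposition certifies tw(G) ≤ 1. Since G has at least one edge (e.g. f–c), it is not an edgeless graph, so tw(G) ≥ 1. The upper and lower bounds meet at 1, so that is the treewidth.

1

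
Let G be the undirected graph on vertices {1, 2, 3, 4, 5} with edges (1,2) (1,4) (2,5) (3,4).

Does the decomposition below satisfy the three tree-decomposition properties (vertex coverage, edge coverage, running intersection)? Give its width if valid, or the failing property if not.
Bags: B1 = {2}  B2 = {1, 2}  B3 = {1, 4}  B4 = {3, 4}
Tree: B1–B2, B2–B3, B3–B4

No — vertex 5 appears in no bag.

A tree decomposition must satisfy three properties: every vertex lies in some bag; for every edge, both endpoints lie together in some bag; and for every vertex, the bags containing it form a connected subtree. Here vertex 5 appears in no bag, so the decomposition is invalid.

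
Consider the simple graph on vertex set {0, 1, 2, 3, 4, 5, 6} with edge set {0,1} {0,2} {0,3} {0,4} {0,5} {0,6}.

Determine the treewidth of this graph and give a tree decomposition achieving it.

The largest bag has 2 vertices, giving width 1; this decomposition certifies tw(G) ≤ 1. Any graph with an edge has treewidth ≥ 1, and G has the edge 0–2. Hence tw(G) = 1 exactly.

Treewidth 1.
One optimal decomposition is:
Bags: B1 = {0, 2}  B2 = {0, 3}  B3 = {0, 4}  B4 = {0, 6}  B5 = {0, 5}  B6 = {0, 1}
Tree: B1–B2, B1–B3, B1–B4, B2–B5, B5–B6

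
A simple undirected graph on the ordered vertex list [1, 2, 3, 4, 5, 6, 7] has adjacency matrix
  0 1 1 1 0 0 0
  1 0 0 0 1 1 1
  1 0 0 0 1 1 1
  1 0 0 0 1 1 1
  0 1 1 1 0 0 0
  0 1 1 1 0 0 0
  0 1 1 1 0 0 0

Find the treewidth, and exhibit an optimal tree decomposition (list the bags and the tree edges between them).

Each bag holds 4 vertices, so the decomposition has width 3, which upper-bounds the treewidth. For the lower bound: the 4 vertex sets {2,7}, {4,5}, {3}, {6} are disjoint, each induces a connected subgraph, and every pair is joined by at least one edge of G. Contracting each set to a single vertex therefore yields K_{4} as a minor, and since treewidth is minor-monotone, tw(G) ≥ tw(K_{4}) = 3. Hence tw(G) = 3 exactly.

Treewidth 3.
One such decomposition:
Bags: B1 = {2, 3, 4, 7}  B2 = {2, 3, 4, 5}  B3 = {2, 3, 4, 6}  B4 = {1, 2, 3, 4}
Tree: B1–B2, B2–B3, B3–B4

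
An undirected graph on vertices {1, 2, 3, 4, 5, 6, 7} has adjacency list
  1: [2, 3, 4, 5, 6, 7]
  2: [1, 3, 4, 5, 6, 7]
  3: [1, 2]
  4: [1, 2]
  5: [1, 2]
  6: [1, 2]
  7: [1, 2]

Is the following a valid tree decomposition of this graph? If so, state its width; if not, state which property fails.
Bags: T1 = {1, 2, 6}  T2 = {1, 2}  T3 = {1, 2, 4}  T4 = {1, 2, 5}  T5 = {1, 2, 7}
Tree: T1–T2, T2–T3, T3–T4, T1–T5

A tree decomposition must satisfy three properties: every vertex lies in some bag; for every edge, both endpoints lie together in some bag; and for every vertex, the bags containing it form a connected subtree. Here vertex 3 appears in no bag, so the decomposition is invalid.

No — vertex 3 appears in no bag.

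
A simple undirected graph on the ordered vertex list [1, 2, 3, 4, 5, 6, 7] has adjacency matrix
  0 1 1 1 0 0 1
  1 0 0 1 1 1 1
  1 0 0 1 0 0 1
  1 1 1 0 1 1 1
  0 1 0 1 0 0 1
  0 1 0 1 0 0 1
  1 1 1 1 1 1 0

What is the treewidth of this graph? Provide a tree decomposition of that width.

Every bag has size at most 4, so the width is 4 − 1 = 3 and tw(G) ≤ 3. On the other hand G contains the 4-clique {1, 2, 4, 7}. A clique must lie in a single bag of any decomposition, so no decomposition can have width below 3. Combining the bounds, tw(G) = 3.

Treewidth 3.
Bags: B1 = {2, 4, 6, 7}  B2 = {1, 2, 4, 7}  B3 = {1, 3, 4, 7}  B4 = {2, 4, 5, 7}
Tree: B1–B2, B2–B3, B1–B4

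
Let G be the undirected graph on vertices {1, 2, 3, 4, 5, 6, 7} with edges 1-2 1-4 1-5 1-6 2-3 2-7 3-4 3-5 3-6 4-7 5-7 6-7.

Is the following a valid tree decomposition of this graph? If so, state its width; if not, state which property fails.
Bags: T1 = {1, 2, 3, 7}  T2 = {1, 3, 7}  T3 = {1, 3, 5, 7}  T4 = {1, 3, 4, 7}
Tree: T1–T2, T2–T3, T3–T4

No — vertex 6 appears in no bag.

A tree decomposition must satisfy three properties: every vertex lies in some bag; for every edge, both endpoints lie together in some bag; and for every vertex, the bags containing it form a connected subtree. Here vertex 6 appears in no bag, so the decomposition is invalid.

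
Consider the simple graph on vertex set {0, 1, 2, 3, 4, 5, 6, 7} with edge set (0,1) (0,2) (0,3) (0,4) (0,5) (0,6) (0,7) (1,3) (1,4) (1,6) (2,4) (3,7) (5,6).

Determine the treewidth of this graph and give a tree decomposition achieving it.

Each bag holds 3 vertices, so the decomposition has width 2, which upper-bounds the treewidth. For the lower bound, the 3 vertices {0, 1, 3} are pairwise adjacent, and any tree decomposition puts a clique entirely inside one bag — forcing width ≥ 2. Hence tw(G) = 2 exactly.

Treewidth 2.
One such decomposition:
Bags: B1 = {0, 1, 4}  B2 = {0, 1, 6}  B3 = {0, 1, 3}  B4 = {0, 5, 6}  B5 = {0, 3, 7}  B6 = {0, 2, 4}
Tree: B1–B2, B2–B3, B2–B4, B3–B5, B1–B6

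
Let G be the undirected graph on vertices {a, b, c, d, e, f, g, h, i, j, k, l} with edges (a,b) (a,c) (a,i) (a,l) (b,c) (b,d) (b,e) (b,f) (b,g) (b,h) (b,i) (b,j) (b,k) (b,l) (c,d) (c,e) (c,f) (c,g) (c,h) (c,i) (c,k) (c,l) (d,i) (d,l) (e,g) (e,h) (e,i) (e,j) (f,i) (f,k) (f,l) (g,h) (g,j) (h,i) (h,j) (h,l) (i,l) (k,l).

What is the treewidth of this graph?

4

A width-4 tree decomposition is:
Bags: B1 = {b, c, f, i, l}  B2 = {b, c, h, i, l}  B3 = {b, c, e, h, i}  B4 = {b, c, d, i, l}  B5 = {a, b, c, i, l}  B6 = {b, c, e, g, h}  B7 = {b, c, f, k, l}  B8 = {b, e, g, h, j}
Tree: B1–B2, B2–B3, B2–B4, B2–B5, B3–B6, B1–B7, B6–B8
The largest bag has 5 vertices, giving width 4; this decomposition certifies tw(G) ≤ 4. On the other hand G contains the 5-clique {b, e, g, h, j}. A clique must lie in a single bag of any decomposition, so no decomposition can have width below 4. Combining the bounds, tw(G) = 4.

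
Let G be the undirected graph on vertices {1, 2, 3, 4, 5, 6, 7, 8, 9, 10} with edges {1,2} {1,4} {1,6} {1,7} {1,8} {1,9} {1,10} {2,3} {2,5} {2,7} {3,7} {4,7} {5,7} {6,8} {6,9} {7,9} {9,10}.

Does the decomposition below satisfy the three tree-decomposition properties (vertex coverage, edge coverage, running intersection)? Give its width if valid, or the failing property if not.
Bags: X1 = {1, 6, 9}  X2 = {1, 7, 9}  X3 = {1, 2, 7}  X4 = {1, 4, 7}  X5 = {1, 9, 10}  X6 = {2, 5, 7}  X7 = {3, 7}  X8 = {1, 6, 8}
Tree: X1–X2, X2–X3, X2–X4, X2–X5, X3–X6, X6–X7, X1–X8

A tree decomposition must satisfy three properties: every vertex lies in some bag; for every edge, both endpoints lie together in some bag; and for every vertex, the bags containing it form a connected subtree. Here edge (2,3) lies in no bag, so the decomposition is invalid.

No — edge (2,3) lies in no bag.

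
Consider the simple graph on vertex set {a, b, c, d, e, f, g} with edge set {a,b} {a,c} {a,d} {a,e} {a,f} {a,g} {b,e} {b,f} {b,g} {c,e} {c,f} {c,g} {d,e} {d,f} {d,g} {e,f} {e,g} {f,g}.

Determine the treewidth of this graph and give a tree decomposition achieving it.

Treewidth 4.
Bags: B1 = {a, c, e, f, g}  B2 = {a, d, e, f, g}  B3 = {a, b, e, f, g}
Tree: B1–B2, B2–B3

The largest bag has 5 vertices, giving width 4; this decomposition certifies tw(G) ≤ 4. On the other hand G contains the 5-clique {a, d, e, f, g}. A clique must lie in a single bag of any decomposition, so no decomposition can have width below 4. Therefore the treewidth is 4.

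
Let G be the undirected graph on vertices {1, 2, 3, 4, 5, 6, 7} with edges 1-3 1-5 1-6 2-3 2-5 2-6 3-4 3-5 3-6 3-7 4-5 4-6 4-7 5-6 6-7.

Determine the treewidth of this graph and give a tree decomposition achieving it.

Every bag has size at most 4, so the width is 4 − 1 = 3 and tw(G) ≤ 3. For the lower bound, the 4 vertices {1, 3, 5, 6} are pairwise adjacent, and any tree decomposition puts a clique entirely inside one bag — forcing width ≥ 3. Combining the bounds, tw(G) = 3.

Treewidth 3.
One optimal decomposition is:
Bags: B1 = {3, 4, 5, 6}  B2 = {3, 4, 6, 7}  B3 = {1, 3, 5, 6}  B4 = {2, 3, 5, 6}
Tree: B1–B2, B1–B3, B1–B4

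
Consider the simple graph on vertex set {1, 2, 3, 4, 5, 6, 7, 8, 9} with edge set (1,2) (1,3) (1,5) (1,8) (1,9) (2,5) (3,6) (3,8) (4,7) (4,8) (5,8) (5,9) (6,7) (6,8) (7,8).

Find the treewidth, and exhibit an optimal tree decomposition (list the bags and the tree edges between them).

Treewidth 2.
Bags: B1 = {1, 3, 8}  B2 = {1, 5, 8}  B3 = {1, 5, 9}  B4 = {1, 2, 5}  B5 = {3, 6, 8}  B6 = {6, 7, 8}  B7 = {4, 7, 8}
Tree: B1–B2, B2–B3, B3–B4, B1–B5, B5–B6, B6–B7

The largest bag has 3 vertices, giving width 2; this decomposition certifies tw(G) ≤ 2. Conversely, {1, 3, 8} is a clique of size 3, and the vertices of any clique must share a bag in every tree decomposition; so some bag has ≥ 3 vertices and tw(G) ≥ 2. Hence tw(G) = 2 exactly.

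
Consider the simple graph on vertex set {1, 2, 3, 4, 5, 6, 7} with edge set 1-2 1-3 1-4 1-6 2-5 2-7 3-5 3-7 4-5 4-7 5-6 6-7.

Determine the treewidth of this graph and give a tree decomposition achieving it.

Treewidth 3.
Bags: B1 = {1, 4, 5, 7}  B2 = {1, 3, 5, 7}  B3 = {1, 5, 6, 7}  B4 = {1, 2, 5, 7}
Tree: B1–B2, B2–B3, B3–B4

The largest bag has 4 vertices, giving width 3; this decomposition certifies tw(G) ≤ 3. For the lower bound: the 4 vertex sets {4,7}, {3,5}, {1}, {6} are disjoint, each induces a connected subgraph, and every pair is joined by at least one edge of G. Contracting each set to a single vertex therefore yields K_{4} as a minor, and since treewidth is minor-monotone, tw(G) ≥ tw(K_{4}) = 3. The upper and lower bounds meet at 3, so that is the treewidth.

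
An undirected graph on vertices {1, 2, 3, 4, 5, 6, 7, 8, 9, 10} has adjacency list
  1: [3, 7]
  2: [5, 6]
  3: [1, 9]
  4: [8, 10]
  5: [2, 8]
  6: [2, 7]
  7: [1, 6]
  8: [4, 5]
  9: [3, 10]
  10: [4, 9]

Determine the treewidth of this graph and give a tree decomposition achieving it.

Treewidth 2.
One optimal decomposition is:
Bags: B1 = {1, 6, 7}  B2 = {1, 2, 6}  B3 = {1, 2, 5}  B4 = {1, 5, 8}  B5 = {1, 4, 8}  B6 = {1, 4, 10}  B7 = {1, 9, 10}  B8 = {1, 3, 9}
Tree: B1–B2, B2–B3, B3–B4, B4–B5, B5–B6, B6–B7, B7–B8

The largest bag has 3 vertices, giving width 2; this decomposition certifies tw(G) ≤ 2. Since 1–7–6–2–5–8–4–10–9–3–1 is a cycle in G, G is not acyclic. Forests are exactly the graphs of treewidth ≤ 1, so tw(G) ≥ 2. Combining the bounds, tw(G) = 2.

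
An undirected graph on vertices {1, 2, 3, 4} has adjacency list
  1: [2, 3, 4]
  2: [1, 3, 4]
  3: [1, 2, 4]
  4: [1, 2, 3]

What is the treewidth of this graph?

3

A width-3 tree decomposition is:
Bags: B1 = {1, 2, 3, 4}
Tree: (single bag)
With just one bag of size 4, the width is 4 − 1 = 3, so tw(G) ≤ 3. On the other hand G contains the 4-clique {1, 2, 3, 4}. A clique must lie in a single bag of any decomposition, so no decomposition can have width below 3. Therefore the treewidth is 3.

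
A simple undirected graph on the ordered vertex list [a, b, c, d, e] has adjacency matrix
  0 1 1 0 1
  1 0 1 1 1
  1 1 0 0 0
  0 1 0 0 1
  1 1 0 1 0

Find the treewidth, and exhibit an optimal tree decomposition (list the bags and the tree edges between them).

Every bag has size at most 3, so the width is 3 − 1 = 2 and tw(G) ≤ 2. On the other hand G contains the 3-clique {b, d, e}. A clique must lie in a single bag of any decomposition, so no decomposition can have width below 2. Therefore the treewidth is 2.

Treewidth 2.
One optimal decomposition is:
Bags: B1 = {a, b, e}  B2 = {a, b, c}  B3 = {b, d, e}
Tree: B1–B2, B1–B3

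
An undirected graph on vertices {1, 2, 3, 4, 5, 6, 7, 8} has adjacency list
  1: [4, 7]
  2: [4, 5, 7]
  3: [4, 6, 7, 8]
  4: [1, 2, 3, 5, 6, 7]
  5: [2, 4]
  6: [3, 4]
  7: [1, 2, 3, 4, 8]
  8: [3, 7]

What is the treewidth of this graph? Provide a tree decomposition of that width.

Treewidth 2.
Bags: B1 = {2, 4, 7}  B2 = {2, 4, 5}  B3 = {3, 4, 7}  B4 = {3, 7, 8}  B5 = {3, 4, 6}  B6 = {1, 4, 7}
Tree: B1–B2, B1–B3, B3–B4, B3–B5, B1–B6

The largest bag has 3 vertices, giving width 2; this decomposition certifies tw(G) ≤ 2. For the lower bound, the 3 vertices {3, 7, 8} are pairwise adjacent, and any tree decomposition puts a clique entirely inside one bag — forcing width ≥ 2. The upper and lower bounds meet at 2, so that is the treewidth.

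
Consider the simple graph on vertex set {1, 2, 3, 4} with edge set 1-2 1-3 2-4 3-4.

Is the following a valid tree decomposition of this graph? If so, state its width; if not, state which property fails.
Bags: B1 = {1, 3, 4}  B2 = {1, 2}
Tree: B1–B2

No — edge (4,2) lies in no bag.

A tree decomposition must satisfy three properties: every vertex lies in some bag; for every edge, both endpoints lie together in some bag; and for every vertex, the bags containing it form a connected subtree. Here edge (4,2) lies in no bag, so the decomposition is invalid.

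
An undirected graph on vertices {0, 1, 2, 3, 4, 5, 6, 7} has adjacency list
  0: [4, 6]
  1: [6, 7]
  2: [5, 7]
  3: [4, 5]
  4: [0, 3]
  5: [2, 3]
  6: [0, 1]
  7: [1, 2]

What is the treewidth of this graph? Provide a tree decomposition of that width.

Every bag has size at most 3, so the width is 3 − 1 = 2 and tw(G) ≤ 2. Since 6–1–7–2–5–3–4–0–6 is a cycle in G, G is not acyclic. Forests are exactly the graphs of treewidth ≤ 1, so tw(G) ≥ 2. Therefore the treewidth is 2.

Treewidth 2.
One such decomposition:
Bags: B1 = {1, 6, 7}  B2 = {2, 6, 7}  B3 = {2, 5, 6}  B4 = {3, 5, 6}  B5 = {3, 4, 6}  B6 = {0, 4, 6}
Tree: B1–B2, B2–B3, B3–B4, B4–B5, B5–B6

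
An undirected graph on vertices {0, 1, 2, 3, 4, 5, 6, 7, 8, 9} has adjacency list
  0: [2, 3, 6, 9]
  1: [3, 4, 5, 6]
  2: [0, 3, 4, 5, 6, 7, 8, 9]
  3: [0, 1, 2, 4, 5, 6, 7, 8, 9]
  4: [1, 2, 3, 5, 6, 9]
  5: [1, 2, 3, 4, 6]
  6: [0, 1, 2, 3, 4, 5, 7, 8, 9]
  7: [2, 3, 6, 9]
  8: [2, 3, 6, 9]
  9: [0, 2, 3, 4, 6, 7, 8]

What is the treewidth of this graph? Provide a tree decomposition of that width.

The largest bag has 5 vertices, giving width 4; this decomposition certifies tw(G) ≤ 4. Conversely, {1, 3, 4, 5, 6} is a clique of size 5, and the vertices of any clique must share a bag in every tree decomposition; so some bag has ≥ 5 vertices and tw(G) ≥ 4. Combining the bounds, tw(G) = 4.

Treewidth 4.
One optimal decomposition is:
Bags: B1 = {2, 3, 4, 6, 9}  B2 = {2, 3, 6, 8, 9}  B3 = {2, 3, 4, 5, 6}  B4 = {1, 3, 4, 5, 6}  B5 = {2, 3, 6, 7, 9}  B6 = {0, 2, 3, 6, 9}
Tree: B1–B2, B1–B3, B3–B4, B2–B5, B2–B6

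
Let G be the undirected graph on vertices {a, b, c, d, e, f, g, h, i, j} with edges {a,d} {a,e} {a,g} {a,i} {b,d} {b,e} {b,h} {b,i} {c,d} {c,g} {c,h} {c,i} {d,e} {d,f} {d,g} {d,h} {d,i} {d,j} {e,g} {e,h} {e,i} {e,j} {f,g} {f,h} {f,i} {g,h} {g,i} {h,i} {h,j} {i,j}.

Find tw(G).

4

A width-4 tree decomposition is:
Bags: B1 = {d, e, g, h, i}  B2 = {d, e, h, i, j}  B3 = {a, d, e, g, i}  B4 = {b, d, e, h, i}  B5 = {c, d, g, h, i}  B6 = {d, f, g, h, i}
Tree: B1–B2, B1–B3, B1–B4, B1–B5, B1–B6
Each bag holds 5 vertices, so the decomposition has width 4, which upper-bounds the treewidth. On the other hand G contains the 5-clique {d, e, g, h, i}. A clique must lie in a single bag of any decomposition, so no decomposition can have width below 4. Therefore the treewidth is 4.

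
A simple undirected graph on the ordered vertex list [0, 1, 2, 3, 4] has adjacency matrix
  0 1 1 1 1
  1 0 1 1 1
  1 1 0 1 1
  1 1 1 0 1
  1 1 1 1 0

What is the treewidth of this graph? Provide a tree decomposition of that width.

With just one bag of size 5, the width is 5 − 1 = 4, so tw(G) ≤ 4. For the lower bound, the 5 vertices {0, 1, 2, 3, 4} are pairwise adjacent, and any tree decomposition puts a clique entirely inside one bag — forcing width ≥ 4. Combining the bounds, tw(G) = 4.

Treewidth 4.
Bags: B1 = {0, 1, 2, 3, 4}
Tree: (single bag)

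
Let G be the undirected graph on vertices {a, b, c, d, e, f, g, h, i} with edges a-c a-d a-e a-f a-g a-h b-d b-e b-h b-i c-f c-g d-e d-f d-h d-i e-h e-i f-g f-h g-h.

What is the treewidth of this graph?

3

A width-3 tree decomposition is:
Bags: B1 = {b, d, e, h}  B2 = {a, d, e, h}  B3 = {b, d, e, i}  B4 = {a, d, f, h}  B5 = {a, f, g, h}  B6 = {a, c, f, g}
Tree: B1–B2, B1–B3, B2–B4, B4–B5, B5–B6
Each bag holds 4 vertices, so the decomposition has width 3, which upper-bounds the treewidth. On the other hand G contains the 4-clique {a, d, e, h}. A clique must lie in a single bag of any decomposition, so no decomposition can have width below 3. Hence tw(G) = 3 exactly.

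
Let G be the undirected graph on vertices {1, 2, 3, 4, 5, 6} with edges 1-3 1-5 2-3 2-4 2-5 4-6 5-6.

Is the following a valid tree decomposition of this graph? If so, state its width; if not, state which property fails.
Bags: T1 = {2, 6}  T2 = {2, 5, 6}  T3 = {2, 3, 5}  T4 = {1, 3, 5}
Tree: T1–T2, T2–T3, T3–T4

No — vertex 4 appears in no bag.

A tree decomposition must satisfy three properties: every vertex lies in some bag; for every edge, both endpoints lie together in some bag; and for every vertex, the bags containing it form a connected subtree. Here vertex 4 appears in no bag, so the decomposition is invalid.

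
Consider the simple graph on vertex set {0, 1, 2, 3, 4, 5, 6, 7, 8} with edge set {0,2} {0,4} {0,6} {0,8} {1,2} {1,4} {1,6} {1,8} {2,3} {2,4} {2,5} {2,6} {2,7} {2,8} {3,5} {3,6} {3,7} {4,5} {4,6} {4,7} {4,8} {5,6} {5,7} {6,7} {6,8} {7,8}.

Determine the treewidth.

A width-4 tree decomposition is:
Bags: B1 = {2, 4, 6, 7, 8}  B2 = {2, 4, 5, 6, 7}  B3 = {1, 2, 4, 6, 8}  B4 = {0, 2, 4, 6, 8}  B5 = {2, 3, 5, 6, 7}
Tree: B1–B2, B1–B3, B1–B4, B2–B5
Each bag holds 5 vertices, so the decomposition has width 4, which upper-bounds the treewidth. Conversely, {2, 3, 5, 6, 7} is a clique of size 5, and the vertices of any clique must share a bag in every tree decomposition; so some bag has ≥ 5 vertices and tw(G) ≥ 4. The upper and lower bounds meet at 4, so that is the treewidth.

4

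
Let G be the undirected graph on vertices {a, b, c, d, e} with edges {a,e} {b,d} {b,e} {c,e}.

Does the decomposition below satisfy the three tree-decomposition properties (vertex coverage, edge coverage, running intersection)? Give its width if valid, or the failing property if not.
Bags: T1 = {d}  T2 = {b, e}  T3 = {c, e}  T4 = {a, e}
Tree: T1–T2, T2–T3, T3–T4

A tree decomposition must satisfy three properties: every vertex lies in some bag; for every edge, both endpoints lie together in some bag; and for every vertex, the bags containing it form a connected subtree. Here edge (b,d) lies in no bag, so the decomposition is invalid.

No — edge (b,d) lies in no bag.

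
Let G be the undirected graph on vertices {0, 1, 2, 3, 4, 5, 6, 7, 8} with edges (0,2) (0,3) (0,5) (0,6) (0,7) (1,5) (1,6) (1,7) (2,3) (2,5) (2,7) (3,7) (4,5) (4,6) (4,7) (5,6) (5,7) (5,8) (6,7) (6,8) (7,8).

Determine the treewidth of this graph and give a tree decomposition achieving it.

Each bag holds 4 vertices, so the decomposition has width 3, which upper-bounds the treewidth. Conversely, {0, 2, 3, 7} is a clique of size 4, and the vertices of any clique must share a bag in every tree decomposition; so some bag has ≥ 4 vertices and tw(G) ≥ 3. Combining the bounds, tw(G) = 3.

Treewidth 3.
Bags: B1 = {0, 2, 5, 7}  B2 = {0, 5, 6, 7}  B3 = {1, 5, 6, 7}  B4 = {5, 6, 7, 8}  B5 = {0, 2, 3, 7}  B6 = {4, 5, 6, 7}
Tree: B1–B2, B2–B3, B2–B4, B1–B5, B2–B6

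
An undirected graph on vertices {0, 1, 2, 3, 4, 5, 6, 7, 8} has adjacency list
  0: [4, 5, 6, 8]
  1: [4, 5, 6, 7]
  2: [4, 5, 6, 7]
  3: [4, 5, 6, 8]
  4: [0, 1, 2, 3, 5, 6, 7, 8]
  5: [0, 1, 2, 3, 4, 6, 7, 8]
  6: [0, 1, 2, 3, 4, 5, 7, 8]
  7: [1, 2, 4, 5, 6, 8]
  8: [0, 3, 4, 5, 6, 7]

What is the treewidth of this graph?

A width-4 tree decomposition is:
Bags: B1 = {2, 4, 5, 6, 7}  B2 = {4, 5, 6, 7, 8}  B3 = {3, 4, 5, 6, 8}  B4 = {0, 4, 5, 6, 8}  B5 = {1, 4, 5, 6, 7}
Tree: B1–B2, B2–B3, B3–B4, B2–B5
Every bag has size at most 5, so the width is 5 − 1 = 4 and tw(G) ≤ 4. For the lower bound, the 5 vertices {0, 4, 5, 6, 8} are pairwise adjacent, and any tree decomposition puts a clique entirely inside one bag — forcing width ≥ 4. The upper and lower bounds meet at 4, so that is the treewidth.

4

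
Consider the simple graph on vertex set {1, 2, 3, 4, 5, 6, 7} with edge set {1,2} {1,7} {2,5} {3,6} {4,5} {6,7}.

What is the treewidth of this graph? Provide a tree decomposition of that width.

The largest bag has 2 vertices, giving width 1; this decomposition certifies tw(G) ≤ 1. Any graph with an edge has treewidth ≥ 1, and G has the edge 3–6. The upper and lower bounds meet at 1, so that is the treewidth.

Treewidth 1.
One such decomposition:
Bags: B1 = {3, 6}  B2 = {6, 7}  B3 = {1, 7}  B4 = {1, 2}  B5 = {2, 5}  B6 = {4, 5}
Tree: B1–B2, B2–B3, B3–B4, B4–B5, B5–B6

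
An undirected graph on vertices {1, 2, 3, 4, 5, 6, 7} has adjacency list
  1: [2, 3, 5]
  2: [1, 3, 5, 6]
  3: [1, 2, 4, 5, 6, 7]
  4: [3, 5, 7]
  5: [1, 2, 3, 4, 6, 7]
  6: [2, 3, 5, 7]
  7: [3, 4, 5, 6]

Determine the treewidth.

3

A width-3 tree decomposition is:
Bags: B1 = {3, 4, 5, 7}  B2 = {3, 5, 6, 7}  B3 = {2, 3, 5, 6}  B4 = {1, 2, 3, 5}
Tree: B1–B2, B2–B3, B3–B4
Every bag has size at most 4, so the width is 4 − 1 = 3 and tw(G) ≤ 3. On the other hand G contains the 4-clique {1, 2, 3, 5}. A clique must lie in a single bag of any decomposition, so no decomposition can have width below 3. Hence tw(G) = 3 exactly.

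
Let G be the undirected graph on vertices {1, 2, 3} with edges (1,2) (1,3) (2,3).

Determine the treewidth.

2

A width-2 tree decomposition is:
Bags: B1 = {1, 2, 3}
Tree: (single bag)
With just one bag of size 3, the width is 3 − 1 = 2, so tw(G) ≤ 2. For the lower bound, the 3 vertices {1, 2, 3} are pairwise adjacent, and any tree decomposition puts a clique entirely inside one bag — forcing width ≥ 2. The upper and lower bounds meet at 2, so that is the treewidth.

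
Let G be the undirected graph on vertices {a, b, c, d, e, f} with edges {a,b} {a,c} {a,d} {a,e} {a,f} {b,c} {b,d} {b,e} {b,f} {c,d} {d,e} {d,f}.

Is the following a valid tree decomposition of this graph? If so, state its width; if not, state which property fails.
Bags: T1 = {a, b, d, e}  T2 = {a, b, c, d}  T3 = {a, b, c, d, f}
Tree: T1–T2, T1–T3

No — bags containing vertex c are not connected in the tree.

A tree decomposition must satisfy three properties: every vertex lies in some bag; for every edge, both endpoints lie together in some bag; and for every vertex, the bags containing it form a connected subtree. Here bags containing vertex c are not connected in the tree, so the decomposition is invalid.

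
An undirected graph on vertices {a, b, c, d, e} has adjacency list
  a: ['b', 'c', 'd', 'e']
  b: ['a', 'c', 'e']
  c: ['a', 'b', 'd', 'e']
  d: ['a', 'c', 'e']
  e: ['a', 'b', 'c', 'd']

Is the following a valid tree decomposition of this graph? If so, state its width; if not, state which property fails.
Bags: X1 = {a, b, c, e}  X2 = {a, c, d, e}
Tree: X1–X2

Yes; width 3.

Every vertex of G appears in some bag (union = {a, b, c, d, e}); every edge is covered by a bag; and for each vertex v the set of bags containing v is connected in the bag tree. The decomposition is therefore valid. The largest bag has 4 vertices, so the width is 3.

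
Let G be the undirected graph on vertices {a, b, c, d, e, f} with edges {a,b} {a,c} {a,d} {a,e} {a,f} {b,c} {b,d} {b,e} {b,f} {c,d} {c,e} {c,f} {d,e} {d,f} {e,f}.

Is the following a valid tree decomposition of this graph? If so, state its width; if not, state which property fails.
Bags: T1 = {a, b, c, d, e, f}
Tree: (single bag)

Yes; width 5.

Vertex coverage: the bags together contain {a, b, c, d, e, f}, the full vertex set. Edge coverage: each edge of G has both endpoints in at least one bag. Running intersection: for every vertex, the bags containing it form a connected subtree. All three properties hold, so this is a valid tree decomposition of width max|bag| − 1 = 5, and hence tw(G) ≤ 5.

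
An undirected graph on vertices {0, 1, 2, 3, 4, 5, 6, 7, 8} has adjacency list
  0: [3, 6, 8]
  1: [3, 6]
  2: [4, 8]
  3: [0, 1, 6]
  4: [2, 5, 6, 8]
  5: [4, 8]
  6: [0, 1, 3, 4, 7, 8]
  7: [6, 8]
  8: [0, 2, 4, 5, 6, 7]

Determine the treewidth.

A width-2 tree decomposition is:
Bags: B1 = {4, 6, 8}  B2 = {6, 7, 8}  B3 = {4, 5, 8}  B4 = {0, 6, 8}  B5 = {0, 3, 6}  B6 = {1, 3, 6}  B7 = {2, 4, 8}
Tree: B1–B2, B1–B3, B1–B4, B4–B5, B5–B6, B1–B7
The largest bag has 3 vertices, giving width 2; this decomposition certifies tw(G) ≤ 2. For the lower bound, the 3 vertices {2, 4, 8} are pairwise adjacent, and any tree decomposition puts a clique entirely inside one bag — forcing width ≥ 2. The upper and lower bounds meet at 2, so that is the treewidth.

2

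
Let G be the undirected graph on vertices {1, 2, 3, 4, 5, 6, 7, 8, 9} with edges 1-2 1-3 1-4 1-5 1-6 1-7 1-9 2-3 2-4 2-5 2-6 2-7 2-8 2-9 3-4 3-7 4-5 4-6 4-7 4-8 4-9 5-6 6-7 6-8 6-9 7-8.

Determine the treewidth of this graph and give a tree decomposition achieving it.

Treewidth 4.
One optimal decomposition is:
Bags: B1 = {1, 2, 4, 6, 7}  B2 = {1, 2, 4, 6, 9}  B3 = {1, 2, 3, 4, 7}  B4 = {2, 4, 6, 7, 8}  B5 = {1, 2, 4, 5, 6}
Tree: B1–B2, B1–B3, B1–B4, B2–B5

Every bag has size at most 5, so the width is 5 − 1 = 4 and tw(G) ≤ 4. For the lower bound, the 5 vertices {2, 4, 6, 7, 8} are pairwise adjacent, and any tree decomposition puts a clique entirely inside one bag — forcing width ≥ 4. Therefore the treewidth is 4.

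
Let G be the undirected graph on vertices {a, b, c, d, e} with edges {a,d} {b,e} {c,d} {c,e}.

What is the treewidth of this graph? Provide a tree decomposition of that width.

Every bag has size at most 2, so the width is 2 − 1 = 1 and tw(G) ≤ 1. G has an edge, so its treewidth is at least 1. Therefore the treewidth is 1.

Treewidth 1.
Bags: B1 = {c, d}  B2 = {c, e}  B3 = {b, e}  B4 = {a, d}
Tree: B1–B2, B2–B3, B1–B4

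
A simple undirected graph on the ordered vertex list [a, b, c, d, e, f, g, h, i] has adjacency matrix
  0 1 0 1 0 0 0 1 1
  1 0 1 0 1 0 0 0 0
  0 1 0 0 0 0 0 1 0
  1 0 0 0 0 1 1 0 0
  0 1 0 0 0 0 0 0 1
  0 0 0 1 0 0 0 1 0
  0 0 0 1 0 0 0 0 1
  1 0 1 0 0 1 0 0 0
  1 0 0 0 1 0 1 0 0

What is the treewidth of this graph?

3

A width-3 tree decomposition is:
Bags: B1 = {d, f, g, i}  B2 = {a, d, f, i}  B3 = {a, f, h, i}  B4 = {a, e, h, i}  B5 = {a, b, e, h}  B6 = {b, c, e, h}
Tree: B1–B2, B2–B3, B3–B4, B4–B5, B5–B6
Each bag holds 4 vertices, so the decomposition has width 3, which upper-bounds the treewidth. For the lower bound: the 4 vertex sets {d,f,g}, {i}, {a}, {b,c,e,h} are disjoint, each induces a connected subgraph, and every pair is joined by at least one edge of G. Contracting each set to a single vertex therefore yields K_{4} as a minor, and since treewidth is minor-monotone, tw(G) ≥ tw(K_{4}) = 3. Therefore the treewidth is 3.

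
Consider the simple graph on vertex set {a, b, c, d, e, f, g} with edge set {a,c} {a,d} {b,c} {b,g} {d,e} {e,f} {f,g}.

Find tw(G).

A width-2 tree decomposition is:
Bags: B1 = {b, f, g}  B2 = {b, c, f}  B3 = {a, c, f}  B4 = {a, d, f}  B5 = {d, e, f}
Tree: B1–B2, B2–B3, B3–B4, B4–B5
Each bag holds 3 vertices, so the decomposition has width 2, which upper-bounds the treewidth. For the lower bound, G contains the cycle f–g–b–c–a–d–e–f, so G is not a forest; only forests have treewidth ≤ 1, hence tw(G) ≥ 2. Hence tw(G) = 2 exactly.

2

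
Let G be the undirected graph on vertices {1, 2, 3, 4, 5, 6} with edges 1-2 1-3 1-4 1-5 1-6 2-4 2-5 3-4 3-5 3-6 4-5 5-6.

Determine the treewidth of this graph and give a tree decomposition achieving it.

The largest bag has 4 vertices, giving width 3; this decomposition certifies tw(G) ≤ 3. For the lower bound, the 4 vertices {1, 2, 4, 5} are pairwise adjacent, and any tree decomposition puts a clique entirely inside one bag — forcing width ≥ 3. The upper and lower bounds meet at 3, so that is the treewidth.

Treewidth 3.
One optimal decomposition is:
Bags: B1 = {1, 3, 4, 5}  B2 = {1, 3, 5, 6}  B3 = {1, 2, 4, 5}
Tree: B1–B2, B1–B3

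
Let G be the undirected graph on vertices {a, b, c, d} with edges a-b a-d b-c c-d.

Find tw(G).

A width-2 tree decomposition is:
Bags: B1 = {a, c, d}  B2 = {a, b, c}
Tree: B1–B2
The largest bag has 3 vertices, giving width 2; this decomposition certifies tw(G) ≤ 2. Since c–d–a–b–c is a cycle in G, G is not acyclic. Forests are exactly the graphs of treewidth ≤ 1, so tw(G) ≥ 2. The upper and lower bounds meet at 2, so that is the treewidth.

2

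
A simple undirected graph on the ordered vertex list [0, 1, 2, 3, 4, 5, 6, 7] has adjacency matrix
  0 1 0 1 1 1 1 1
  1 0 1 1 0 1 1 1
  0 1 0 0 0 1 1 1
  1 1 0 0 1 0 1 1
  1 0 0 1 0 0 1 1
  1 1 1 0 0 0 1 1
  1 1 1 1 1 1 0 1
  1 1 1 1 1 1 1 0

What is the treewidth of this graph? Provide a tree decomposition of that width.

The largest bag has 5 vertices, giving width 4; this decomposition certifies tw(G) ≤ 4. On the other hand G contains the 5-clique {0, 1, 3, 6, 7}. A clique must lie in a single bag of any decomposition, so no decomposition can have width below 4. Combining the bounds, tw(G) = 4.

Treewidth 4.
One optimal decomposition is:
Bags: B1 = {0, 1, 3, 6, 7}  B2 = {0, 3, 4, 6, 7}  B3 = {0, 1, 5, 6, 7}  B4 = {1, 2, 5, 6, 7}
Tree: B1–B2, B1–B3, B3–B4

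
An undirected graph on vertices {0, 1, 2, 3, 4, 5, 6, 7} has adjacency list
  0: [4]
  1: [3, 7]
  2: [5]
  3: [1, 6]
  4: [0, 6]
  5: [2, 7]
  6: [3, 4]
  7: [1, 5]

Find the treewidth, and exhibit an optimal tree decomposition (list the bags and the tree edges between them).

Every bag has size at most 2, so the width is 2 − 1 = 1 and tw(G) ≤ 1. Since G has at least one edge (e.g. 0–4), it is not an edgeless graph, so tw(G) ≥ 1. Therefore the treewidth is 1.

Treewidth 1.
One optimal decomposition is:
Bags: B1 = {0, 4}  B2 = {4, 6}  B3 = {3, 6}  B4 = {1, 3}  B5 = {1, 7}  B6 = {5, 7}  B7 = {2, 5}
Tree: B1–B2, B2–B3, B3–B4, B4–B5, B5–B6, B6–B7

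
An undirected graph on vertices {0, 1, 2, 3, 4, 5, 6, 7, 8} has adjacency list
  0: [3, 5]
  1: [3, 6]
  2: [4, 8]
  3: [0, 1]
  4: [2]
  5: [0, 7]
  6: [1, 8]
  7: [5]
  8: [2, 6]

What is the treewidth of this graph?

1

A width-1 tree decomposition is:
Bags: B1 = {2, 4}  B2 = {2, 8}  B3 = {6, 8}  B4 = {1, 6}  B5 = {1, 3}  B6 = {0, 3}  B7 = {0, 5}  B8 = {5, 7}
Tree: B1–B2, B2–B3, B3–B4, B4–B5, B5–B6, B6–B7, B7–B8
Every bag has size at most 2, so the width is 2 − 1 = 1 and tw(G) ≤ 1. G has an edge, so its treewidth is at least 1. Combining the bounds, tw(G) = 1.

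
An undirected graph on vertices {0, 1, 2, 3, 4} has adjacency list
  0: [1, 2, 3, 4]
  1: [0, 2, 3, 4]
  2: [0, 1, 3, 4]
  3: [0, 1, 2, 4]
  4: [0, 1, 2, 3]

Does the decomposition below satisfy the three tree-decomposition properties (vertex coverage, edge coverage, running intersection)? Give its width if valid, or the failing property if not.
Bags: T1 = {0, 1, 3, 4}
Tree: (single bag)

No — vertex 2 appears in no bag.

A tree decomposition must satisfy three properties: every vertex lies in some bag; for every edge, both endpoints lie together in some bag; and for every vertex, the bags containing it form a connected subtree. Here vertex 2 appears in no bag, so the decomposition is invalid.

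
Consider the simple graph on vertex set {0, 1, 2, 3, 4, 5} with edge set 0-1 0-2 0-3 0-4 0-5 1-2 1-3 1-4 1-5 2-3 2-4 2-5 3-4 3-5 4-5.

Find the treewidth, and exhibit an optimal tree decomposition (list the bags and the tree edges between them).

Treewidth 5.
One such decomposition:
Bags: B1 = {0, 1, 2, 3, 4, 5}
Tree: (single bag)

With just one bag of size 6, the width is 6 − 1 = 5, so tw(G) ≤ 5. On the other hand G contains the 6-clique {0, 1, 2, 3, 4, 5}. A clique must lie in a single bag of any decomposition, so no decomposition can have width below 5. Combining the bounds, tw(G) = 5.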